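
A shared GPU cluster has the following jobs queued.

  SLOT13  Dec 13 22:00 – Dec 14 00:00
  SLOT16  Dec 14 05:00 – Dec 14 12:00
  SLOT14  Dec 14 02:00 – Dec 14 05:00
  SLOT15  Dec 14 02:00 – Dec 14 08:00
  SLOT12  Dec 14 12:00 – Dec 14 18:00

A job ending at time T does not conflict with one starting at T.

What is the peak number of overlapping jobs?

Sweep the timeline, counting +1 at each start and −1 at each end (ends before starts at a tie):
Dec 13 22:00 start SLOT13 → 1
Dec 14 00:00 end SLOT13 → 0
Dec 14 02:00 start SLOT14 → 1
Dec 14 02:00 start SLOT15 → 2
Dec 14 05:00 end SLOT14 → 1
Dec 14 05:00 start SLOT16 → 2
Dec 14 08:00 end SLOT15 → 1
Dec 14 12:00 end SLOT16 → 0
Dec 14 12:00 start SLOT12 → 1
Dec 14 18:00 end SLOT12 → 0
Peak is 2, at Dec 14 02:00 (SLOT14, SLOT15).

2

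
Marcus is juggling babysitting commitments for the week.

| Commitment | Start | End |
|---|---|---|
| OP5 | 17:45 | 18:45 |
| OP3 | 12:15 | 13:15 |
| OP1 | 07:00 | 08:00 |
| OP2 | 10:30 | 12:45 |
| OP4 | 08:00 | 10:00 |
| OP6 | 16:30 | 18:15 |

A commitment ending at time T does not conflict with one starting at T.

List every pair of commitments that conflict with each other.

OP2 & OP3, OP5 & OP6

Sorted by start: OP1, OP4, OP2, OP3, OP6, OP5.
OP4 starts exactly when OP1 ends (back-to-back, no overlap) — done with OP1.
OP2 starts after OP4 ends — done with OP4.
OP3 starts before OP2 ends → OP2 and OP3 overlap.
OP6 starts after OP2 ends — done with OP2.
OP6 starts after OP3 ends — done with OP3.
OP5 starts before OP6 ends → OP6 and OP5 overlap.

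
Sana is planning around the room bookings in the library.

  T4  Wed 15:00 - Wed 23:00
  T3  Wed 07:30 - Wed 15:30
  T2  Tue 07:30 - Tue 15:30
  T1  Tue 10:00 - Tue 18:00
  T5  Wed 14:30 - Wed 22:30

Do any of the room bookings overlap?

Yes

Sorted by start: T2, T1, T3, T5, T4.
T1 starts before T2 ends → T2 and T1 overlap.
That's a conflict, so the schedule is not conflict-free.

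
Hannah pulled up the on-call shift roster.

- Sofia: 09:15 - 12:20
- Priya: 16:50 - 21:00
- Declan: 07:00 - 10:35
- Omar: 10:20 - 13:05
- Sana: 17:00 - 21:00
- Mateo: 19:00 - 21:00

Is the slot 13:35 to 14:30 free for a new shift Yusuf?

Yes — the slot is free

Declan: ends 10:35 at or before Yusuf starts 13:35 → clear.
Sofia: ends 12:20 at or before Yusuf starts 13:35 → clear.
Omar: ends 13:05 at or before Yusuf starts 13:35 → clear.
Priya: starts 16:50 at or after Yusuf ends 14:30 → clear.
Sana: starts 17:00 at or after Yusuf ends 14:30 → clear.
Mateo: starts 19:00 at or after Yusuf ends 14:30 → clear.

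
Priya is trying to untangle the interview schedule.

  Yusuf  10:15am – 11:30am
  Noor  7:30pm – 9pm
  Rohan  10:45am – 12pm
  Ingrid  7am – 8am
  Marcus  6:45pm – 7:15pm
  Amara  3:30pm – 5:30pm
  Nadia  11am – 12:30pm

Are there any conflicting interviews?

Sorted by start: Ingrid, Yusuf, Rohan, Nadia, Amara, Marcus, Noor.
Yusuf starts after Ingrid ends, so Ingrid has no further overlaps.
Rohan starts before Yusuf ends → Yusuf and Rohan overlap.
That's a conflict, so the schedule is not conflict-free.

Yes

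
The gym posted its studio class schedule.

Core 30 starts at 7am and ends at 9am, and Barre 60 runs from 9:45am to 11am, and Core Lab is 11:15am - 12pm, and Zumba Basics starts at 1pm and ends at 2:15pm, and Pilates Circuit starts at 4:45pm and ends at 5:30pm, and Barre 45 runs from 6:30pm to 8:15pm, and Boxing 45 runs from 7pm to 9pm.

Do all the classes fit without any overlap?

Sorted by start: Core 30, Barre 60, Core Lab, Zumba Basics, Pilates Circuit, Barre 45, Boxing 45.
Barre 60 starts after Core 30 ends — done with Core 30.
Core Lab starts after Barre 60 ends — done with Barre 60.
Zumba Basics starts after Core Lab ends — done with Core Lab.
Pilates Circuit starts after Zumba Basics ends — done with Zumba Basics.
Barre 45 starts after Pilates Circuit ends — done with Pilates Circuit.
Boxing 45 starts before Barre 45 ends → Barre 45 and Boxing 45 overlap.
That's a conflict, so the schedule is not conflict-free.

No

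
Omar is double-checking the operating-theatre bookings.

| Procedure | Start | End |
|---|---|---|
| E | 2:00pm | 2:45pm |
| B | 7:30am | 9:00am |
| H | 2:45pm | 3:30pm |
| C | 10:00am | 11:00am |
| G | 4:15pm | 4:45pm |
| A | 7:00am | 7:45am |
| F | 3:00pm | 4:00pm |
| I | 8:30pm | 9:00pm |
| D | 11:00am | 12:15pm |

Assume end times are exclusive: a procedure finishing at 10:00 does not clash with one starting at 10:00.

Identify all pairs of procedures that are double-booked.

Two intervals overlap when each starts before the other ends.
Sorted by start: A, B, C, D, E, H, F, G, I.
B starts before A ends → A and B overlap.
C starts after A ends; A is clear from here.
C starts after B ends; B is clear from here.
D starts exactly when C ends (back-to-back, no overlap); C is clear from here.
E starts after D ends; D is clear from here.
H starts exactly when E ends (back-to-back, no overlap); E is clear from here.
F starts before H ends → H and F overlap.
G starts after H ends; H is clear from here.
G starts after F ends; F is clear from here.
I starts after G ends.

A & B, F & H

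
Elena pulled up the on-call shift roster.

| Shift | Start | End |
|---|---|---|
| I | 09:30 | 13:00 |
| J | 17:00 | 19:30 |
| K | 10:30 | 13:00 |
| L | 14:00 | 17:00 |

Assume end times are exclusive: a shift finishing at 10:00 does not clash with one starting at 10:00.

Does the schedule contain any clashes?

Sorted by start: I, K, L, J.
K starts before I ends → I and K overlap.
That's a conflict, so the schedule is not conflict-free.

Yes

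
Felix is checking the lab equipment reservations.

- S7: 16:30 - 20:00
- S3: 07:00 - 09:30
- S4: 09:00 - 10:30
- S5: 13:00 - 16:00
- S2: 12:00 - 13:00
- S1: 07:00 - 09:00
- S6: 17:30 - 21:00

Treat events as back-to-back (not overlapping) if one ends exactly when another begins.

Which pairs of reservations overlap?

S1 & S3, S3 & S4, S6 & S7

Check each pair: they overlap iff neither finishes before the other starts.
Sorted by start: S1, S3, S4, S2, S5, S7, S6.
S3 starts before S1 ends → S1 and S3 overlap.
S4 starts exactly when S1 ends (back-to-back, no overlap), so S1 has no further overlaps.
S4 starts before S3 ends → S3 and S4 overlap.
S2 starts after S3 ends, so S3 has no further overlaps.
S2 starts after S4 ends, so S4 has no further overlaps.
S5 starts exactly when S2 ends (back-to-back, no overlap), so S2 has no further overlaps.
S7 starts after S5 ends, so S5 has no further overlaps.
S6 starts before S7 ends → S7 and S6 overlap.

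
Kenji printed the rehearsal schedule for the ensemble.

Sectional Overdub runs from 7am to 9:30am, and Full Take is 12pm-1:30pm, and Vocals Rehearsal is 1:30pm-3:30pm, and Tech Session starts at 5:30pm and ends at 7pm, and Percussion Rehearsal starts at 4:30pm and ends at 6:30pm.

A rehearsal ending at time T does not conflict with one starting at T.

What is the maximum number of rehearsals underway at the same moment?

2

Walk through starts and ends in time order (an end at T is processed before a start at T):
7am start Sectional Overdub → 1
9:30am end Sectional Overdub → 0
12pm start Full Take → 1
1:30pm end Full Take → 0
1:30pm start Vocals Rehearsal → 1
3:30pm end Vocals Rehearsal → 0
4:30pm start Percussion Rehearsal → 1
5:30pm start Tech Session → 2
6:30pm end Percussion Rehearsal → 1
7pm end Tech Session → 0
Peak is 2, at 5:30pm (Percussion Rehearsal, Tech Session).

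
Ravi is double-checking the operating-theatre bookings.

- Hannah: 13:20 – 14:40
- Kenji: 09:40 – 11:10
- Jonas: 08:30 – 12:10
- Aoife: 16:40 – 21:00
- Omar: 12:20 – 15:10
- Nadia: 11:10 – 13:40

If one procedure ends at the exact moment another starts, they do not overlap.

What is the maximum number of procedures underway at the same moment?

3

Sweep the timeline, counting +1 at each start and −1 at each end (ends before starts at a tie):
08:30 start Jonas → 1
09:40 start Kenji → 2
11:10 end Kenji → 1
11:10 start Nadia → 2
12:10 end Jonas → 1
12:20 start Omar → 2
13:20 start Hannah → 3
13:40 end Nadia → 2
14:40 end Hannah → 1
15:10 end Omar → 0
16:40 start Aoife → 1
21:00 end Aoife → 0
Peak is 3, at 13:20 (Hannah, Nadia, Omar).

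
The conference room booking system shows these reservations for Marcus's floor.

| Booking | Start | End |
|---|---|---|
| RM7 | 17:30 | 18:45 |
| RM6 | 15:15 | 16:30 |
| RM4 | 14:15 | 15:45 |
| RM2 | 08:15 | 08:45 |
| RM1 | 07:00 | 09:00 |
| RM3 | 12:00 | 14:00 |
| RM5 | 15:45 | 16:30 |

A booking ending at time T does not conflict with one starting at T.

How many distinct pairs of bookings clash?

Two intervals overlap when each starts before the other ends.
Sorted by start: RM1, RM2, RM3, RM4, RM6, RM5, RM7.
RM2 starts before RM1 ends → RM1 and RM2 overlap.
RM3 starts after RM1 ends — done with RM1.
RM3 starts after RM2 ends — done with RM2.
RM4 starts after RM3 ends — done with RM3.
RM6 starts before RM4 ends → RM4 and RM6 overlap.
RM5 starts exactly when RM4 ends (back-to-back, no overlap) — done with RM4.
RM5 starts before RM6 ends → RM6 and RM5 overlap.
RM7 starts after RM6 ends.
RM7 starts after RM5 ends.
Overlapping pairs: RM1 & RM2, RM4 & RM6, RM5 & RM6 — 3 in total.

3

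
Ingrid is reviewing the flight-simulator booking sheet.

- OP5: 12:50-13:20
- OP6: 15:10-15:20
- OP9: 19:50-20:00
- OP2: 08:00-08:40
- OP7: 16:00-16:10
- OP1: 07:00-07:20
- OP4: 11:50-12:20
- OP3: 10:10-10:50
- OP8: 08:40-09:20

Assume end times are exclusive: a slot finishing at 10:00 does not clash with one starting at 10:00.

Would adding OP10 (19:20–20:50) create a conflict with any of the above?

OP1: ends 07:20 at or before OP10 starts 19:20 → clear.
OP2: ends 08:40 at or before OP10 starts 19:20 → clear.
OP8: ends 09:20 at or before OP10 starts 19:20 → clear.
OP3: ends 10:50 at or before OP10 starts 19:20 → clear.
OP4: ends 12:20 at or before OP10 starts 19:20 → clear.
OP5: ends 13:20 at or before OP10 starts 19:20 → clear.
OP6: ends 15:20 at or before OP10 starts 19:20 → clear.
OP7: ends 16:10 at or before OP10 starts 19:20 → clear.
OP9: starts 19:50 before OP10 ends 20:50, and ends 20:00 after OP10 starts 19:20 → overlap.
OP10 overlaps OP9.

Yes — it overlaps OP9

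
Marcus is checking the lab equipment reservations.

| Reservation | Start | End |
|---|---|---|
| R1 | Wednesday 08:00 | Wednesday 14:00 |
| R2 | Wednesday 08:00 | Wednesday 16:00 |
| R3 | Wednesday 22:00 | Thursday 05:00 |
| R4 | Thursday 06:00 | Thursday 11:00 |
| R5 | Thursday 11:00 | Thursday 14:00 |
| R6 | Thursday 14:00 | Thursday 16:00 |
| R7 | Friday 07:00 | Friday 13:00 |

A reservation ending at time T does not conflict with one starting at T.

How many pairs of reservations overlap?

1

Sorted by start: R1, R2, R3, R4, R5, R6, R7.
R2 starts before R1 ends → R1 and R2 overlap.
R3 starts after R1 ends; R1 is clear from here.
R3 starts after R2 ends; R2 is clear from here.
R4 starts after R3 ends; R3 is clear from here.
R5 starts exactly when R4 ends (back-to-back, no overlap); R4 is clear from here.
R6 starts exactly when R5 ends (back-to-back, no overlap); R5 is clear from here.
R7 starts after R6 ends.
Overlapping pairs: R1 & R2 — 1 in total.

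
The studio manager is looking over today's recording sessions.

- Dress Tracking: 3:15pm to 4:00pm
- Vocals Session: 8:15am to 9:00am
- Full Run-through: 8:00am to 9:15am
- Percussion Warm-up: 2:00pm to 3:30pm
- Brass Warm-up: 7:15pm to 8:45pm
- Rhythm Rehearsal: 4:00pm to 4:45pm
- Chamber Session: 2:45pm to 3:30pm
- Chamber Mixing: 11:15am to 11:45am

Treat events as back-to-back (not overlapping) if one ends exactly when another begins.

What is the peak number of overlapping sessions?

Walk through starts and ends in time order (an end at T is processed before a start at T):
8:00am start Full Run-through → 1
8:15am start Vocals Session → 2
9:00am end Vocals Session → 1
9:15am end Full Run-through → 0
11:15am start Chamber Mixing → 1
11:45am end Chamber Mixing → 0
2:00pm start Percussion Warm-up → 1
2:45pm start Chamber Session → 2
3:15pm start Dress Tracking → 3
3:30pm end Chamber Session → 2
3:30pm end Percussion Warm-up → 1
4:00pm end Dress Tracking → 0
4:00pm start Rhythm Rehearsal → 1
4:45pm end Rhythm Rehearsal → 0
7:15pm start Brass Warm-up → 1
8:45pm end Brass Warm-up → 0
Peak is 3, at 3:15pm (Chamber Session, Dress Tracking, Percussion Warm-up).

3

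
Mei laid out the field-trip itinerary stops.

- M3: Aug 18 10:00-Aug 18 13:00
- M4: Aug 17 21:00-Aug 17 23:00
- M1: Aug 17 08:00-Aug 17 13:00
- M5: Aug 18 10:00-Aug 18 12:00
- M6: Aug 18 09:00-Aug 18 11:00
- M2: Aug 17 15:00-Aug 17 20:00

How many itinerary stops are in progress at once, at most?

Walk through starts and ends in time order (an end at T is processed before a start at T):
Aug 17 08:00 start M1 → 1
Aug 17 13:00 end M1 → 0
Aug 17 15:00 start M2 → 1
Aug 17 20:00 end M2 → 0
Aug 17 21:00 start M4 → 1
Aug 17 23:00 end M4 → 0
Aug 18 09:00 start M6 → 1
Aug 18 10:00 start M3 → 2
Aug 18 10:00 start M5 → 3
Aug 18 11:00 end M6 → 2
Aug 18 12:00 end M5 → 1
Aug 18 13:00 end M3 → 0
Peak is 3, at Aug 18 10:00 (M3, M5, M6).

3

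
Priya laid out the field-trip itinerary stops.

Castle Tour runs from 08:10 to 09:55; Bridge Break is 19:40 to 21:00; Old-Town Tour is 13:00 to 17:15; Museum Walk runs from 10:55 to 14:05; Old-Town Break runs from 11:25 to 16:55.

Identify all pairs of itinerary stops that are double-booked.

Sorted by start: Castle Tour, Museum Walk, Old-Town Break, Old-Town Tour, Bridge Break.
Museum Walk starts after Castle Tour ends; Castle Tour is clear from here.
Old-Town Break starts before Museum Walk ends → Museum Walk and Old-Town Break overlap.
Old-Town Tour starts before Museum Walk ends → Museum Walk and Old-Town Tour overlap.
Bridge Break starts after Museum Walk ends.
Old-Town Tour starts before Old-Town Break ends → Old-Town Break and Old-Town Tour overlap.
Bridge Break starts after Old-Town Break ends.
Bridge Break starts after Old-Town Tour ends.

Museum Walk & Old-Town Break, Museum Walk & Old-Town Tour, Old-Town Break & Old-Town Tour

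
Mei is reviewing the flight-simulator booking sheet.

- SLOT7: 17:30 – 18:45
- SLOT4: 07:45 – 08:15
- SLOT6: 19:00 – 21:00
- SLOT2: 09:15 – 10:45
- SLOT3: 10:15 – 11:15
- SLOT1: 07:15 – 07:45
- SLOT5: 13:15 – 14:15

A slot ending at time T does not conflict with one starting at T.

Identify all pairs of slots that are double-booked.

Sorted by start: SLOT1, SLOT4, SLOT2, SLOT3, SLOT5, SLOT7, SLOT6.
SLOT4 starts exactly when SLOT1 ends (back-to-back, no overlap), so nothing later overlaps SLOT1 either.
SLOT2 starts after SLOT4 ends, so nothing later overlaps SLOT4 either.
SLOT3 starts before SLOT2 ends → SLOT2 and SLOT3 overlap.
SLOT5 starts after SLOT2 ends, so nothing later overlaps SLOT2 either.
SLOT5 starts after SLOT3 ends, so nothing later overlaps SLOT3 either.
SLOT7 starts after SLOT5 ends, so nothing later overlaps SLOT5 either.
SLOT6 starts after SLOT7 ends.

SLOT2 & SLOT3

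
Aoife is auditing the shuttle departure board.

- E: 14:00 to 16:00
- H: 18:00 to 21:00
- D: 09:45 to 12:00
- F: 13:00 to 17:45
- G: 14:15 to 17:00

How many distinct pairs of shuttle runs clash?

Check each pair: they overlap iff neither finishes before the other starts.
Sorted by start: D, F, E, G, H.
F starts after D ends — done with D.
E starts before F ends → F and E overlap.
G starts before F ends → F and G overlap.
H starts after F ends.
G starts before E ends → E and G overlap.
H starts after E ends.
H starts after G ends.
Overlapping pairs: E & F, E & G, F & G — 3 in total.

3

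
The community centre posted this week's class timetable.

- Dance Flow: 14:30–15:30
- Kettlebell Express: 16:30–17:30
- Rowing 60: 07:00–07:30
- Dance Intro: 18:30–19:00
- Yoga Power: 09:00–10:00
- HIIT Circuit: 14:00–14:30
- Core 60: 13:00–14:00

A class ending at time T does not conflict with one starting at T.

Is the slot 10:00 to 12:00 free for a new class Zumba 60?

Yes — the slot is free

Rowing 60: ends 07:30 at or before Zumba 60 starts 10:00 → clear.
Yoga Power: ends 10:00 at or before Zumba 60 starts 10:00 → clear.
Core 60: starts 13:00 at or after Zumba 60 ends 12:00 → clear.
HIIT Circuit: starts 14:00 at or after Zumba 60 ends 12:00 → clear.
Dance Flow: starts 14:30 at or after Zumba 60 ends 12:00 → clear.
Kettlebell Express: starts 16:30 at or after Zumba 60 ends 12:00 → clear.
Dance Intro: starts 18:30 at or after Zumba 60 ends 12:00 → clear.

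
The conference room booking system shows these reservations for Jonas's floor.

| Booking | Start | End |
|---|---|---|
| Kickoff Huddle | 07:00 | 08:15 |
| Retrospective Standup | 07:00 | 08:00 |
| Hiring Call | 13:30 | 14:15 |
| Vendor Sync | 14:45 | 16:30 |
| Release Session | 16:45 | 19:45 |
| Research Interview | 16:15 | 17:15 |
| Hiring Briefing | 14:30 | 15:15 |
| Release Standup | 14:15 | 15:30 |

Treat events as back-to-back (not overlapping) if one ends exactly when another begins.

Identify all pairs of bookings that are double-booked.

Sorted by start: Kickoff Huddle, Retrospective Standup, Hiring Call, Release Standup, Hiring Briefing, Vendor Sync, Research Interview, Release Session.
Retrospective Standup starts before Kickoff Huddle ends → Kickoff Huddle and Retrospective Standup overlap.
Hiring Call starts after Kickoff Huddle ends, so nothing later overlaps Kickoff Huddle either.
Hiring Call starts after Retrospective Standup ends, so nothing later overlaps Retrospective Standup either.
Release Standup starts exactly when Hiring Call ends (back-to-back, no overlap), so nothing later overlaps Hiring Call either.
Hiring Briefing starts before Release Standup ends → Release Standup and Hiring Briefing overlap.
Vendor Sync starts before Release Standup ends → Release Standup and Vendor Sync overlap.
Research Interview starts after Release Standup ends, so nothing later overlaps Release Standup either.
Vendor Sync starts before Hiring Briefing ends → Hiring Briefing and Vendor Sync overlap.
Research Interview starts after Hiring Briefing ends, so nothing later overlaps Hiring Briefing either.
Research Interview starts before Vendor Sync ends → Vendor Sync and Research Interview overlap.
Release Session starts after Vendor Sync ends.
Release Session starts before Research Interview ends → Research Interview and Release Session overlap.

Hiring Briefing & Release Standup, Hiring Briefing & Vendor Sync, Kickoff Huddle & Retrospective Standup, Release Session & Research Interview, Release Standup & Vendor Sync, Research Interview & Vendor Sync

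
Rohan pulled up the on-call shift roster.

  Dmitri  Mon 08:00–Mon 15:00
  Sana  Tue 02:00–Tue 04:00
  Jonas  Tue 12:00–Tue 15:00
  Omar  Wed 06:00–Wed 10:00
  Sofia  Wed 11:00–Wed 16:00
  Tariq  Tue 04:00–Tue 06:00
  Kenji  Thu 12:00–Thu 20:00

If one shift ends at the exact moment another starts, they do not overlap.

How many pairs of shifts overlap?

Sorted by start: Dmitri, Sana, Tariq, Jonas, Omar, Sofia, Kenji.
Sana starts after Dmitri ends; Dmitri is clear from here.
Tariq starts exactly when Sana ends (back-to-back, no overlap); Sana is clear from here.
Jonas starts after Tariq ends; Tariq is clear from here.
Omar starts after Jonas ends; Jonas is clear from here.
Sofia starts after Omar ends; Omar is clear from here.
Kenji starts after Sofia ends.
No pair overlaps.

0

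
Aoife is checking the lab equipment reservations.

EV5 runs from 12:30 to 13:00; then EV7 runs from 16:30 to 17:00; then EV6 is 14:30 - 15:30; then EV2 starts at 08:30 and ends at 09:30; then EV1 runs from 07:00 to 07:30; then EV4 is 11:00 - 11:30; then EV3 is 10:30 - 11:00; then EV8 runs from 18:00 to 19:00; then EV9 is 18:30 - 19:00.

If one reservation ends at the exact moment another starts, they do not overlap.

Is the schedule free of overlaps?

No

Sorted by start: EV1, EV2, EV3, EV4, EV5, EV6, EV7, EV8, EV9.
EV2 starts after EV1 ends, so EV1 has no further overlaps.
EV3 starts after EV2 ends, so EV2 has no further overlaps.
EV4 starts exactly when EV3 ends (back-to-back, no overlap), so EV3 has no further overlaps.
EV5 starts after EV4 ends, so EV4 has no further overlaps.
EV6 starts after EV5 ends, so EV5 has no further overlaps.
EV7 starts after EV6 ends, so EV6 has no further overlaps.
EV8 starts after EV7 ends, so EV7 has no further overlaps.
EV9 starts before EV8 ends → EV8 and EV9 overlap.
That's a conflict, so the schedule is not conflict-free.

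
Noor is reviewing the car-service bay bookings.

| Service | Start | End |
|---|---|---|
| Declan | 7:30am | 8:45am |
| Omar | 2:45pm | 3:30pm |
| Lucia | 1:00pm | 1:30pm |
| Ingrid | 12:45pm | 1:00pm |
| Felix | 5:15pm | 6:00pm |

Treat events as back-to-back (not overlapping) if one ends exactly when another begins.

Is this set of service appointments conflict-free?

Sorted by start: Declan, Ingrid, Lucia, Omar, Felix.
Ingrid starts after Declan ends; Declan is clear from here.
Lucia starts exactly when Ingrid ends (back-to-back, no overlap); Ingrid is clear from here.
Omar starts after Lucia ends; Lucia is clear from here.
Felix starts after Omar ends.
Every pair is clear; the schedule has no overlaps.

Yes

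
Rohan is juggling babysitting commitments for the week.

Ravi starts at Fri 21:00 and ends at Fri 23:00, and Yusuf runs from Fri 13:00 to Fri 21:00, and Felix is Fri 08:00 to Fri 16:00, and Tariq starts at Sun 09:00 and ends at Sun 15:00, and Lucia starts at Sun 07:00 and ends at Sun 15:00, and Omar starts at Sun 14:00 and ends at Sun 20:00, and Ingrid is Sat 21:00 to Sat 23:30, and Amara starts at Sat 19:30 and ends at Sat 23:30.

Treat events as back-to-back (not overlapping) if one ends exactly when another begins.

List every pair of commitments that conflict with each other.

Sorted by start: Felix, Yusuf, Ravi, Amara, Ingrid, Lucia, Tariq, Omar.
Yusuf starts before Felix ends → Felix and Yusuf overlap.
Ravi starts after Felix ends, so nothing later overlaps Felix either.
Ravi starts exactly when Yusuf ends (back-to-back, no overlap), so nothing later overlaps Yusuf either.
Amara starts after Ravi ends, so nothing later overlaps Ravi either.
Ingrid starts before Amara ends → Amara and Ingrid overlap.
Lucia starts after Amara ends, so nothing later overlaps Amara either.
Lucia starts after Ingrid ends, so nothing later overlaps Ingrid either.
Tariq starts before Lucia ends → Lucia and Tariq overlap.
Omar starts before Lucia ends → Lucia and Omar overlap.
Omar starts before Tariq ends → Tariq and Omar overlap.

Amara & Ingrid, Felix & Yusuf, Lucia & Omar, Lucia & Tariq, Omar & Tariq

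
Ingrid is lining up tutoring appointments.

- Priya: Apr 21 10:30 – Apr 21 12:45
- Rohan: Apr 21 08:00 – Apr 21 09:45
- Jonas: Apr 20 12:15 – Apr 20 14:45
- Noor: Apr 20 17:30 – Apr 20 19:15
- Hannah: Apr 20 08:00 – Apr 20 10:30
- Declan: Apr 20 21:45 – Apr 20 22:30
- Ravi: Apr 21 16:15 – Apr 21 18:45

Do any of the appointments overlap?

Sorted by start: Hannah, Jonas, Noor, Declan, Rohan, Priya, Ravi.
Jonas starts after Hannah ends, so Hannah has no further overlaps.
Noor starts after Jonas ends, so Jonas has no further overlaps.
Declan starts after Noor ends, so Noor has no further overlaps.
Rohan starts after Declan ends, so Declan has no further overlaps.
Priya starts after Rohan ends, so Rohan has no further overlaps.
Ravi starts after Priya ends.
Every pair is clear; the schedule has no overlaps.

No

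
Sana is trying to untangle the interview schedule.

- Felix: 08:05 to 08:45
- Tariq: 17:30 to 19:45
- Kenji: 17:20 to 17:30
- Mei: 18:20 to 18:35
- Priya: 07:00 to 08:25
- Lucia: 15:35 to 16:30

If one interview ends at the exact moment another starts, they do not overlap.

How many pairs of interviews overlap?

Sorted by start: Priya, Felix, Lucia, Kenji, Tariq, Mei.
Felix starts before Priya ends → Priya and Felix overlap.
Lucia starts after Priya ends, so Priya has no further overlaps.
Lucia starts after Felix ends, so Felix has no further overlaps.
Kenji starts after Lucia ends, so Lucia has no further overlaps.
Tariq starts exactly when Kenji ends (back-to-back, no overlap), so Kenji has no further overlaps.
Mei starts before Tariq ends → Tariq and Mei overlap.
Overlapping pairs: Felix & Priya, Mei & Tariq — 2 in total.

2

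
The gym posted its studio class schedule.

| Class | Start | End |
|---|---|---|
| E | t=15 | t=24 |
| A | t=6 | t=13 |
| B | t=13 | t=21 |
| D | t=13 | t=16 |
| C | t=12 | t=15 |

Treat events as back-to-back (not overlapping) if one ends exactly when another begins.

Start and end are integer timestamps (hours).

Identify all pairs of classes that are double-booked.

Sorted by start: A, C, B, D, E.
C starts before A ends → A and C overlap.
B starts exactly when A ends (back-to-back, no overlap), so nothing later overlaps A either.
B starts before C ends → C and B overlap.
D starts before C ends → C and D overlap.
E starts exactly when C ends (back-to-back, no overlap).
D starts before B ends → B and D overlap.
E starts before B ends → B and E overlap.
E starts before D ends → D and E overlap.

A & C, B & C, B & D, B & E, C & D, D & E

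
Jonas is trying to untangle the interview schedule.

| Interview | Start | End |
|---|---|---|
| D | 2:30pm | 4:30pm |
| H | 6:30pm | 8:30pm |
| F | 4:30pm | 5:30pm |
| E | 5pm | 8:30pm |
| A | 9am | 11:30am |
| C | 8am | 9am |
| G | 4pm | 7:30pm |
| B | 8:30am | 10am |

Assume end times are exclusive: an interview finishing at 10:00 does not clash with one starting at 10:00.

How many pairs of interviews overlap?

8

Two intervals overlap when each starts before the other ends.
Sorted by start: C, B, A, D, G, F, E, H.
B starts before C ends → C and B overlap.
A starts exactly when C ends (back-to-back, no overlap), so nothing later overlaps C either.
A starts before B ends → B and A overlap.
D starts after B ends, so nothing later overlaps B either.
D starts after A ends, so nothing later overlaps A either.
G starts before D ends → D and G overlap.
F starts exactly when D ends (back-to-back, no overlap), so nothing later overlaps D either.
F starts before G ends → G and F overlap.
E starts before G ends → G and E overlap.
H starts before G ends → G and H overlap.
E starts before F ends → F and E overlap.
H starts after F ends.
H starts before E ends → E and H overlap.
Overlapping pairs: A & B, B & C, D & G, E & F, E & G, E & H, F & G, G & H — 8 in total.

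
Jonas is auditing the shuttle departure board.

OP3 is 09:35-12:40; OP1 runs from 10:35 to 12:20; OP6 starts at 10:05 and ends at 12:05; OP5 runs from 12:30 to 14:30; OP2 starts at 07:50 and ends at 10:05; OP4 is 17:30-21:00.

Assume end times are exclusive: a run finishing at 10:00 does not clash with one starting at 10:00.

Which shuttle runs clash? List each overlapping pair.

Check each pair: they overlap iff neither finishes before the other starts.
Sorted by start: OP2, OP3, OP6, OP1, OP5, OP4.
OP3 starts before OP2 ends → OP2 and OP3 overlap.
OP6 starts exactly when OP2 ends (back-to-back, no overlap); OP2 is clear from here.
OP6 starts before OP3 ends → OP3 and OP6 overlap.
OP1 starts before OP3 ends → OP3 and OP1 overlap.
OP5 starts before OP3 ends → OP3 and OP5 overlap.
OP4 starts after OP3 ends.
OP1 starts before OP6 ends → OP6 and OP1 overlap.
OP5 starts after OP6 ends; OP6 is clear from here.
OP5 starts after OP1 ends; OP1 is clear from here.
OP4 starts after OP5 ends.

OP1 & OP3, OP1 & OP6, OP2 & OP3, OP3 & OP5, OP3 & OP6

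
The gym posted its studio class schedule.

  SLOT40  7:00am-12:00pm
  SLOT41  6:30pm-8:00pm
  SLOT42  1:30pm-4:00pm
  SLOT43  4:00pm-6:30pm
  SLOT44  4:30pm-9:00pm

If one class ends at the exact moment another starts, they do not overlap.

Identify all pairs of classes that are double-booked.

SLOT41 & SLOT44, SLOT43 & SLOT44

Sorted by start: SLOT40, SLOT42, SLOT43, SLOT44, SLOT41.
SLOT42 starts after SLOT40 ends, so nothing later overlaps SLOT40 either.
SLOT43 starts exactly when SLOT42 ends (back-to-back, no overlap), so nothing later overlaps SLOT42 either.
SLOT44 starts before SLOT43 ends → SLOT43 and SLOT44 overlap.
SLOT41 starts exactly when SLOT43 ends (back-to-back, no overlap).
SLOT41 starts before SLOT44 ends → SLOT44 and SLOT41 overlap.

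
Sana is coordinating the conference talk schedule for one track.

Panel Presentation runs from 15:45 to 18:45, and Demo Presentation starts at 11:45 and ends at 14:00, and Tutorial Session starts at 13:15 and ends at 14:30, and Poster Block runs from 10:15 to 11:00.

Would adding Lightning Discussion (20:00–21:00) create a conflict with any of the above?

Poster Block: ends 11:00 at or before Lightning Discussion starts 20:00 → clear.
Demo Presentation: ends 14:00 at or before Lightning Discussion starts 20:00 → clear.
Tutorial Session: ends 14:30 at or before Lightning Discussion starts 20:00 → clear.
Panel Presentation: ends 18:45 at or before Lightning Discussion starts 20:00 → clear.

No — it doesn't clash with anything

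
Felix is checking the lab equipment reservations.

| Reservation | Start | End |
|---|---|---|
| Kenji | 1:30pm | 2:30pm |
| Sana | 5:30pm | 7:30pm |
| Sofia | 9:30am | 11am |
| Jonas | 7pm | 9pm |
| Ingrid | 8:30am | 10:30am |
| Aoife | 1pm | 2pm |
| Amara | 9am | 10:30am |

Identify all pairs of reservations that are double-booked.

Amara & Ingrid, Amara & Sofia, Aoife & Kenji, Ingrid & Sofia, Jonas & Sana

Two intervals overlap when each starts before the other ends.
Sorted by start: Ingrid, Amara, Sofia, Aoife, Kenji, Sana, Jonas.
Amara starts before Ingrid ends → Ingrid and Amara overlap.
Sofia starts before Ingrid ends → Ingrid and Sofia overlap.
Aoife starts after Ingrid ends; Ingrid is clear from here.
Sofia starts before Amara ends → Amara and Sofia overlap.
Aoife starts after Amara ends; Amara is clear from here.
Aoife starts after Sofia ends; Sofia is clear from here.
Kenji starts before Aoife ends → Aoife and Kenji overlap.
Sana starts after Aoife ends; Aoife is clear from here.
Sana starts after Kenji ends; Kenji is clear from here.
Jonas starts before Sana ends → Sana and Jonas overlap.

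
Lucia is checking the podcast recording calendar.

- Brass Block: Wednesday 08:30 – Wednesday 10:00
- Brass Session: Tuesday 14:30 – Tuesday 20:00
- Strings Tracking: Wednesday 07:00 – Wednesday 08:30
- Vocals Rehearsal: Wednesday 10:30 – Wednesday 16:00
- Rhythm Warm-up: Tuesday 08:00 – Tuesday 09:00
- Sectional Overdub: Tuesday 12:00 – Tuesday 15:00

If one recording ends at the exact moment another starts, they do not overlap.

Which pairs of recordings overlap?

Brass Session & Sectional Overdub

Sorted by start: Rhythm Warm-up, Sectional Overdub, Brass Session, Strings Tracking, Brass Block, Vocals Rehearsal.
Sectional Overdub starts after Rhythm Warm-up ends, so Rhythm Warm-up has no further overlaps.
Brass Session starts before Sectional Overdub ends → Sectional Overdub and Brass Session overlap.
Strings Tracking starts after Sectional Overdub ends, so Sectional Overdub has no further overlaps.
Strings Tracking starts after Brass Session ends, so Brass Session has no further overlaps.
Brass Block starts exactly when Strings Tracking ends (back-to-back, no overlap), so Strings Tracking has no further overlaps.
Vocals Rehearsal starts after Brass Block ends.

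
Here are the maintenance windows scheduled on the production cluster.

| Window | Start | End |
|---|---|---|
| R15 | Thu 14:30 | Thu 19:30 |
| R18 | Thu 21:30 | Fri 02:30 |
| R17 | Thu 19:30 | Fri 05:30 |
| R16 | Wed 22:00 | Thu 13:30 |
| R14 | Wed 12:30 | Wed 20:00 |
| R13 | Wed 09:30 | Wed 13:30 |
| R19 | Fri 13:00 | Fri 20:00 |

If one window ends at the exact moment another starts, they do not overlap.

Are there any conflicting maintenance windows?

Yes

Two intervals overlap when each starts before the other ends.
Sorted by start: R13, R14, R16, R15, R17, R18, R19.
R14 starts before R13 ends → R13 and R14 overlap.
That's a conflict, so the schedule is not conflict-free.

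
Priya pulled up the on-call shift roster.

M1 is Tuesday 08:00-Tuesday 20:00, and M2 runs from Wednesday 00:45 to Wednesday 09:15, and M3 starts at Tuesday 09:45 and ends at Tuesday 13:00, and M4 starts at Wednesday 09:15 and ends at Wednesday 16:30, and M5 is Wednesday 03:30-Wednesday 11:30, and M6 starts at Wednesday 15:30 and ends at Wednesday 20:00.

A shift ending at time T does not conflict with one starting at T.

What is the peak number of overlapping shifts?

2

Walk through starts and ends in time order (an end at T is processed before a start at T):
Tuesday 08:00 start M1 → 1
Tuesday 09:45 start M3 → 2
Tuesday 13:00 end M3 → 1
Tuesday 20:00 end M1 → 0
Wednesday 00:45 start M2 → 1
Wednesday 03:30 start M5 → 2
Wednesday 09:15 end M2 → 1
Wednesday 09:15 start M4 → 2
Wednesday 11:30 end M5 → 1
Wednesday 15:30 start M6 → 2
Wednesday 16:30 end M4 → 1
Wednesday 20:00 end M6 → 0
Peak is 2, at Tuesday 09:45 (M1, M3).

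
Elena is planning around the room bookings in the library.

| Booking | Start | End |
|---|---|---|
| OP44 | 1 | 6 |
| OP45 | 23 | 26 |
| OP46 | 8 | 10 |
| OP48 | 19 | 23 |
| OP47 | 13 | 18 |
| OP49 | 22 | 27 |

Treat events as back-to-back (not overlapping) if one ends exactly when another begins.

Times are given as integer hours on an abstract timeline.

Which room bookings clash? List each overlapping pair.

OP45 & OP49, OP48 & OP49

Two intervals overlap when each starts before the other ends.
Sorted by start: OP44, OP46, OP47, OP48, OP49, OP45.
OP46 starts after OP44 ends, so OP44 has no further overlaps.
OP47 starts after OP46 ends, so OP46 has no further overlaps.
OP48 starts after OP47 ends, so OP47 has no further overlaps.
OP49 starts before OP48 ends → OP48 and OP49 overlap.
OP45 starts exactly when OP48 ends (back-to-back, no overlap).
OP45 starts before OP49 ends → OP49 and OP45 overlap.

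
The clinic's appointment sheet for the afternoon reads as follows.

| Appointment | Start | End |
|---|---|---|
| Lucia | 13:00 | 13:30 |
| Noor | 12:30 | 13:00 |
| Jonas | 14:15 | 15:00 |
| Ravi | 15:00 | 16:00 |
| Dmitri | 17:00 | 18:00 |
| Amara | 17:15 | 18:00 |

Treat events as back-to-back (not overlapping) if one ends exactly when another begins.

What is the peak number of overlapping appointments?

Sort all start/end points and keep a running count:
12:30 start Noor → 1
13:00 end Noor → 0
13:00 start Lucia → 1
13:30 end Lucia → 0
14:15 start Jonas → 1
15:00 end Jonas → 0
15:00 start Ravi → 1
16:00 end Ravi → 0
17:00 start Dmitri → 1
17:15 start Amara → 2
18:00 end Amara → 1
18:00 end Dmitri → 0
Peak is 2, at 17:15 (Amara, Dmitri).

2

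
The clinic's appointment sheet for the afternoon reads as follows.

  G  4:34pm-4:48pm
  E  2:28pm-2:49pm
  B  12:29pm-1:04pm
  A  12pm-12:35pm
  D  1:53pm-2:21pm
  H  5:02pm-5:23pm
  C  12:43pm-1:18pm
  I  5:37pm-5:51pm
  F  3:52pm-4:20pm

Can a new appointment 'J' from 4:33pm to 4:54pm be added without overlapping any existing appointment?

No — it overlaps G

A: ends 12:35pm at or before J starts 4:33pm → clear.
B: ends 1:04pm at or before J starts 4:33pm → clear.
C: ends 1:18pm at or before J starts 4:33pm → clear.
D: ends 2:21pm at or before J starts 4:33pm → clear.
E: ends 2:49pm at or before J starts 4:33pm → clear.
F: ends 4:20pm at or before J starts 4:33pm → clear.
G: starts 4:34pm before J ends 4:54pm, and ends 4:48pm after J starts 4:33pm → overlap.
H: starts 5:02pm at or after J ends 4:54pm → clear.
I: starts 5:37pm at or after J ends 4:54pm → clear.
J overlaps G.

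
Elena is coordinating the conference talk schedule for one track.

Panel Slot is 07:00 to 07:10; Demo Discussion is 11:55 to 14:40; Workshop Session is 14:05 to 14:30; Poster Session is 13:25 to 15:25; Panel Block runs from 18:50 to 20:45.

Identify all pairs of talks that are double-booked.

Demo Discussion & Poster Session, Demo Discussion & Workshop Session, Poster Session & Workshop Session

Sorted by start: Panel Slot, Demo Discussion, Poster Session, Workshop Session, Panel Block.
Demo Discussion starts after Panel Slot ends; Panel Slot is clear from here.
Poster Session starts before Demo Discussion ends → Demo Discussion and Poster Session overlap.
Workshop Session starts before Demo Discussion ends → Demo Discussion and Workshop Session overlap.
Panel Block starts after Demo Discussion ends.
Workshop Session starts before Poster Session ends → Poster Session and Workshop Session overlap.
Panel Block starts after Poster Session ends.
Panel Block starts after Workshop Session ends.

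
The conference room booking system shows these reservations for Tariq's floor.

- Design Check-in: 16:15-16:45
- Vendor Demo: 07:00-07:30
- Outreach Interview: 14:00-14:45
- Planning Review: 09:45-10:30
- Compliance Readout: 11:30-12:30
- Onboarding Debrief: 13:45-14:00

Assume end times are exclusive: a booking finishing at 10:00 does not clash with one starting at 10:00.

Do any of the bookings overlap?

No

Sorted by start: Vendor Demo, Planning Review, Compliance Readout, Onboarding Debrief, Outreach Interview, Design Check-in.
Planning Review starts after Vendor Demo ends, so nothing later overlaps Vendor Demo either.
Compliance Readout starts after Planning Review ends, so nothing later overlaps Planning Review either.
Onboarding Debrief starts after Compliance Readout ends, so nothing later overlaps Compliance Readout either.
Outreach Interview starts exactly when Onboarding Debrief ends (back-to-back, no overlap), so nothing later overlaps Onboarding Debrief either.
Design Check-in starts after Outreach Interview ends.
Every pair is clear; the schedule has no overlaps.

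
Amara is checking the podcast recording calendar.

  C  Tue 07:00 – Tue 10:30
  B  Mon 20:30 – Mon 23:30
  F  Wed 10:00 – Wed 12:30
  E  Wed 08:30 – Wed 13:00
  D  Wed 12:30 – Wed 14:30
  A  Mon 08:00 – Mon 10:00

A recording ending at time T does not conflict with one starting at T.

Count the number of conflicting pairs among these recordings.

Sorted by start: A, B, C, E, F, D.
B starts after A ends — done with A.
C starts after B ends — done with B.
E starts after C ends — done with C.
F starts before E ends → E and F overlap.
D starts before E ends → E and D overlap.
D starts exactly when F ends (back-to-back, no overlap).
Overlapping pairs: D & E, E & F — 2 in total.

2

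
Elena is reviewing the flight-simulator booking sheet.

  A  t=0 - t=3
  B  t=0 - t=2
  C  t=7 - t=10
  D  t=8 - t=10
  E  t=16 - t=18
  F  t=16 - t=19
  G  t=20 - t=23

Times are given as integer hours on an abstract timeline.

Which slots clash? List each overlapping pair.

A & B, C & D, E & F

Sorted by start: A, B, C, D, E, F, G.
B starts before A ends → A and B overlap.
C starts after A ends, so nothing later overlaps A either.
C starts after B ends, so nothing later overlaps B either.
D starts before C ends → C and D overlap.
E starts after C ends, so nothing later overlaps C either.
E starts after D ends, so nothing later overlaps D either.
F starts before E ends → E and F overlap.
G starts after E ends.
G starts after F ends.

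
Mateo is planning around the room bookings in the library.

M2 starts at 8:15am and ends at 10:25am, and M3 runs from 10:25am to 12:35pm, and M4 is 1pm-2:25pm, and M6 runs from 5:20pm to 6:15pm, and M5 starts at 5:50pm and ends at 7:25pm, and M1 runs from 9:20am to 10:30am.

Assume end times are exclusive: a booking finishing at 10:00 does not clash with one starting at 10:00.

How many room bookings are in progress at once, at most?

2

Walk through starts and ends in time order (an end at T is processed before a start at T):
8:15am start M2 → 1
9:20am start M1 → 2
10:25am end M2 → 1
10:25am start M3 → 2
10:30am end M1 → 1
12:35pm end M3 → 0
1pm start M4 → 1
2:25pm end M4 → 0
5:20pm start M6 → 1
5:50pm start M5 → 2
6:15pm end M6 → 1
7:25pm end M5 → 0
Peak is 2, at 9:20am (M1, M2).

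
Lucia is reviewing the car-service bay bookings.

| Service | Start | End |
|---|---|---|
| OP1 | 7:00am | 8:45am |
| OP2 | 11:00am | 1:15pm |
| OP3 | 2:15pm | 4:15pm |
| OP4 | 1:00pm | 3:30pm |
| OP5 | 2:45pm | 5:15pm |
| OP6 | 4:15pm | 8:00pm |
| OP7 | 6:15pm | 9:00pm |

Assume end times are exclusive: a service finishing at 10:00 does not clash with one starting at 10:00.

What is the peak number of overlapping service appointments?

Walk through starts and ends in time order (an end at T is processed before a start at T):
7:00am start OP1 → 1
8:45am end OP1 → 0
11:00am start OP2 → 1
1:00pm start OP4 → 2
1:15pm end OP2 → 1
2:15pm start OP3 → 2
2:45pm start OP5 → 3
3:30pm end OP4 → 2
4:15pm end OP3 → 1
4:15pm start OP6 → 2
5:15pm end OP5 → 1
6:15pm start OP7 → 2
8:00pm end OP6 → 1
9:00pm end OP7 → 0
Peak is 3, at 2:45pm (OP3, OP4, OP5).

3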